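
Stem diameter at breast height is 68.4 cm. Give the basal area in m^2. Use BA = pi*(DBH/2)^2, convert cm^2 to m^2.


Formula: BA = pi * (DBH/2)^2 / 10000  (cm^2 to m^2)
Radius = DBH/2 = 68.4/2 = 34.2 cm
BA = pi * 34.2^2 / 10000
   = 3674.5324 cm^2 / 10000
   = 0.3675 m^2

0.3675


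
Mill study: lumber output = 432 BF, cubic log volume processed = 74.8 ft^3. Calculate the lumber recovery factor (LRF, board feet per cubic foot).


Formula: LRF = Lumber Output (BF) / Log Input (ft^3)
LRF = 432 BF / 74.8 ft^3
LRF = 5.78 BF/ft^3

5.78


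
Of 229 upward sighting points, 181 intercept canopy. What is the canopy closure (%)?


Formula: Canopy closure = covered points / total points * 100
Closure = 181 / 229 * 100
Closure = 0.7904 * 100 = 79.0%

79.0


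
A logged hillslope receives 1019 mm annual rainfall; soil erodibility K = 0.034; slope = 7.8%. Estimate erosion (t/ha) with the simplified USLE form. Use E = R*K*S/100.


Formula: E = R * K * S / 100  (simplified USLE)
R * K = 1019 * 0.034 = 34.646
E = 34.646 * 7.8 / 100 = 2.7 t/ha

2.7


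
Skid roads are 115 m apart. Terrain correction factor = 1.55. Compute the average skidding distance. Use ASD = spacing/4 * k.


Formula: ASD = (spacing / 4) * correction
Uncorrected distance = spacing / 4 = 115 / 4 = 28.75 m
ASD = 28.75 * 1.55 = 45 m

45


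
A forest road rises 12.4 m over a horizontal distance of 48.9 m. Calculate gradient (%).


Formula: Gradient = rise / run * 100
Gradient = 12.4 / 48.9 * 100 = 25.4%

25.4


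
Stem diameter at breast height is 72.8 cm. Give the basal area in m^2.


Formula: BA = pi * (DBH/2)^2 / 10000  (cm^2 to m^2)
Radius = DBH/2 = 72.8/2 = 36.4 cm
BA = pi * 36.4^2 / 10000
   = 4162.4846 cm^2 / 10000
   = 0.4162 m^2

0.4162


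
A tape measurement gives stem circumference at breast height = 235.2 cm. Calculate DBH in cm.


Formula: DBH = C / pi
DBH = 235.2 / pi
pi = 3.14159...
DBH = 74.9 cm

74.9


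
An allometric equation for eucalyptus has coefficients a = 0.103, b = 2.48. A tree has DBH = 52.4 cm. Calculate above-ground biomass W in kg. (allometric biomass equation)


Formula: W = a * DBH^b  (allometric power law)
DBH^b = 52.4^2.48 = 18362.9136
W = 0.103 * 18362.9136 = 1891.4 kg

1891.4


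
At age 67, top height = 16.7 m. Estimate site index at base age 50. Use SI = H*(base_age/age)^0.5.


Formula: SI = H_dom * (base_age / age)^0.5
Age ratio = 50 / 67 = 0.74627
sqrt(age_ratio) = 0.86387
SI = 16.7 * 0.86387 = 14.4 m

14.4


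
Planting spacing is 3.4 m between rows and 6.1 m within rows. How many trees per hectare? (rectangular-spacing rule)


Formula: TPH = 10000 m^2/ha / (spacing_x * spacing_y)
Area per tree = 3.4 m * 6.1 m = 20.74 m^2
TPH = 10000 / 20.74 = 482 trees/ha

482


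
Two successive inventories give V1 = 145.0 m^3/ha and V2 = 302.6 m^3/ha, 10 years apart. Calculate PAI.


Formula: PAI = (V_T2 - V_T1) / (T2 - T1)
Volume increment = 302.6 - 145.0 = 157.6 m^3/ha
PAI = 157.6 / 10 = 15.76 m^3/ha/year

15.76


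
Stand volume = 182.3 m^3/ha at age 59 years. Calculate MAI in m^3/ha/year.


Formula: MAI = Total Volume / Stand Age
MAI = 182.3 m^3/ha / 59 years
MAI = 3.09 m^3/ha/year

3.09


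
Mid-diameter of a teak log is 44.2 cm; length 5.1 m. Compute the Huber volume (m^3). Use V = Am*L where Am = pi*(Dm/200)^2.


Huber: V = Am * L,  Am = pi*(Dm/200)^2
Am = pi*(44.2/200)^2 = 0.153439 m^2
V = 0.153439*5.1 = 0.7825 m^3

0.7825


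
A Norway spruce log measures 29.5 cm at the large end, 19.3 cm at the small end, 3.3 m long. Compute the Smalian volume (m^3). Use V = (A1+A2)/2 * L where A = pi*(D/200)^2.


Smalian: V = (A1 + A2)/2 * L,  A = pi*(D/200)^2
A1 = pi*(29.5/200)^2 = 0.068349 m^2
A2 = pi*(19.3/200)^2 = 0.029255 m^2
V = (0.068349+0.029255)/2*3.3 = 0.161 m^3

0.161


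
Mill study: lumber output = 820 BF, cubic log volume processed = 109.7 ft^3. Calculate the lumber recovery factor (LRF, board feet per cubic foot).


Formula: LRF = Lumber Output (BF) / Log Input (ft^3)
LRF = 820 BF / 109.7 ft^3
LRF = 7.47 BF/ft^3

7.47


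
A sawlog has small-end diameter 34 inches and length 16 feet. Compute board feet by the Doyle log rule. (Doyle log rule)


Doyle: BF = (D - 4)^2 * L / 16
Adjusted diameter = 34 - 4 = 30 in
(D-4)^2 = 30^2 = 900
BF = 900 * 16 / 16 = 900 BF

900


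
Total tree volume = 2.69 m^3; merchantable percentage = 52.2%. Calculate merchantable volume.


Formula: MV = V_total * (merchantable_pct / 100)
Merchantable fraction = 52.2% / 100 = 0.522
MV = 2.69 m^3 * 0.522 = 1.404 m^3

1.404


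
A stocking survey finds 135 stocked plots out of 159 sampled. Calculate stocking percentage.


Formula: Stocking % = stocked plots / total plots * 100
Stocking = 135 / 159 * 100
Stocking = 0.8491 * 100 = 84.9%

84.9


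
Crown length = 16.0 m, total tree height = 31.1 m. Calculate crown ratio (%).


Formula: Crown Ratio = (Crown Length / Total Height) * 100
CR = (16.0 m / 31.1 m) * 100
CR = 0.5145 * 100 = 51.4%

51.4


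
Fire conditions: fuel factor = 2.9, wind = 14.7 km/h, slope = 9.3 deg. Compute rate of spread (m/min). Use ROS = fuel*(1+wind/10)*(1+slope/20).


Formula: ROS = fuel * (1 + wind/10) * (1 + slope/20)
Wind factor = 1 + 14.7/10 = 2.47
Slope factor = 1 + 9.3/20 = 1.465
ROS = 2.9 * 2.47 * 1.465 = 10.49 m/min

10.49


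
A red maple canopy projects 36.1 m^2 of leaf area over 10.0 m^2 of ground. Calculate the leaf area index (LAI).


Formula: LAI = total leaf area / ground area  (dimensionless)
LAI = 36.1 m^2 / 10.0 m^2
LAI = 3.61

3.61


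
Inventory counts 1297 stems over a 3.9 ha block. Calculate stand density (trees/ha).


Formula: Stand Density = N_trees / Area_ha
Density = 1297 trees / 3.9 ha
Density = 333 trees/ha

333


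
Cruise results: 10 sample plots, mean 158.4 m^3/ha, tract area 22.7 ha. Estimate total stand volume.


Formula: Total Volume = Mean Volume per ha * Total Area
Total Volume = 158.4 m^3/ha * 22.7 ha
Total Volume = 3596 m^3

3596


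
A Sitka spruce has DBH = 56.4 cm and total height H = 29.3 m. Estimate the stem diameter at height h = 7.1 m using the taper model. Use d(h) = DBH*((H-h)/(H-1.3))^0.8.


Taper: d(h) = DBH * ((H - h) / (H - 1.3))^0.8
Numerator = H - h = 29.3 - 7.1 = 22.2 m
Denominator = H - 1.3 = 29.3 - 1.3 = 28.0 m
Ratio = 22.2 / 28.0 = 0.79286
d = 56.4 * 0.79286^0.8 = 46.8 cm

46.8


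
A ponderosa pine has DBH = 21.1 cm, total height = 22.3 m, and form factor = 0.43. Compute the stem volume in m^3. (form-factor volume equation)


Formula: V = pi * (DBH/200)^2 * H * ff
Radius = DBH/200 = 21.1/200 = 0.1055 m
Radius^2 = 0.1055^2 = 0.01113025 m^2
V = pi * 0.01113025 * 22.3 * 0.43
V = 0.335 m^3

0.335


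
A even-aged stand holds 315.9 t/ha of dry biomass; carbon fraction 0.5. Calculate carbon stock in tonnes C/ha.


Formula: Carbon Stock = Biomass * Carbon Fraction
C = 315.9 t/ha * 0.5
C = 158.0 t C/ha

158.0


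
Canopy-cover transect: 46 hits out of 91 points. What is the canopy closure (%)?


Formula: Canopy closure = covered points / total points * 100
Closure = 46 / 91 * 100
Closure = 0.5055 * 100 = 50.5%

50.5


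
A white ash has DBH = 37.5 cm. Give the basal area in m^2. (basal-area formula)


Formula: BA = pi * (DBH/2)^2 / 10000  (cm^2 to m^2)
Radius = DBH/2 = 37.5/2 = 18.75 cm
BA = pi * 18.75^2 / 10000
   = 1104.4662 cm^2 / 10000
   = 0.1104 m^2

0.1104


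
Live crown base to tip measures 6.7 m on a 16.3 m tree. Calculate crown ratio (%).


Formula: Crown Ratio = (Crown Length / Total Height) * 100
CR = (6.7 m / 16.3 m) * 100
CR = 0.411 * 100 = 41.1%

41.1


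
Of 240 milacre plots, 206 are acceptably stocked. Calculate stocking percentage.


Formula: Stocking % = stocked plots / total plots * 100
Stocking = 206 / 240 * 100
Stocking = 0.8583 * 100 = 85.8%

85.8


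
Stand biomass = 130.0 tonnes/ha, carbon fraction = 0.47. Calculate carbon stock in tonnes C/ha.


Formula: Carbon Stock = Biomass * Carbon Fraction
C = 130.0 t/ha * 0.47
C = 61.1 t C/ha

61.1


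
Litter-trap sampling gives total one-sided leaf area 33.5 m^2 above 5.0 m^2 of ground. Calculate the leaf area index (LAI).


Formula: LAI = total leaf area / ground area  (dimensionless)
LAI = 33.5 m^2 / 5.0 m^2
LAI = 6.7

6.7


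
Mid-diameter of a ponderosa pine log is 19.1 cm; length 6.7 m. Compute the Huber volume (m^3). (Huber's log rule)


Huber: V = Am * L,  Am = pi*(Dm/200)^2
Am = pi*(19.1/200)^2 = 0.028652 m^2
V = 0.028652*6.7 = 0.192 m^3

0.192


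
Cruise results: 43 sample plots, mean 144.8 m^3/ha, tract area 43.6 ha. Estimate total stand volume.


Formula: Total Volume = Mean Volume per ha * Total Area
Total Volume = 144.8 m^3/ha * 43.6 ha
Total Volume = 6313 m^3

6313


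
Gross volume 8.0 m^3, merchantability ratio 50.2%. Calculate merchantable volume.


Formula: MV = V_total * (merchantable_pct / 100)
Merchantable fraction = 50.2% / 100 = 0.502
MV = 8.0 m^3 * 0.502 = 4.016 m^3

4.016


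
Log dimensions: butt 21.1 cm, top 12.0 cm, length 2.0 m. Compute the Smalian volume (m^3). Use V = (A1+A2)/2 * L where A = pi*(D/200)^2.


Smalian: V = (A1 + A2)/2 * L,  A = pi*(D/200)^2
A1 = pi*(21.1/200)^2 = 0.034967 m^2
A2 = pi*(12.0/200)^2 = 0.01131 m^2
V = (0.034967+0.01131)/2*2.0 = 0.0463 m^3

0.0463


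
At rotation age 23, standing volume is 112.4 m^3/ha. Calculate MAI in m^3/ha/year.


Formula: MAI = Total Volume / Stand Age
MAI = 112.4 m^3/ha / 23 years
MAI = 4.89 m^3/ha/year

4.89


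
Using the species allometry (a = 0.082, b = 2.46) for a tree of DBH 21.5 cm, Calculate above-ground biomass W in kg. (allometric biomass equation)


Formula: W = a * DBH^b  (allometric power law)
DBH^b = 21.5^2.46 = 1895.8266
W = 0.082 * 1895.8266 = 155.5 kg

155.5


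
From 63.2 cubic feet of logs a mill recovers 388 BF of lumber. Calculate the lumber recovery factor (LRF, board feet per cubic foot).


Formula: LRF = Lumber Output (BF) / Log Input (ft^3)
LRF = 388 BF / 63.2 ft^3
LRF = 6.14 BF/ft^3

6.14


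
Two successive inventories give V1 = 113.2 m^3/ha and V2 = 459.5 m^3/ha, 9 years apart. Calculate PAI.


Formula: PAI = (V_T2 - V_T1) / (T2 - T1)
Volume increment = 459.5 - 113.2 = 346.3 m^3/ha
PAI = 346.3 / 9 = 38.48 m^3/ha/year

38.48


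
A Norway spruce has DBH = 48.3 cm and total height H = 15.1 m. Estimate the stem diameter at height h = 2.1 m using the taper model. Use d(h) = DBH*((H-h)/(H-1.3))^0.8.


Taper: d(h) = DBH * ((H - h) / (H - 1.3))^0.8
Numerator = H - h = 15.1 - 2.1 = 13.0 m
Denominator = H - 1.3 = 15.1 - 1.3 = 13.8 m
Ratio = 13.0 / 13.8 = 0.94203
d = 48.3 * 0.94203^0.8 = 46.0 cm

46.0


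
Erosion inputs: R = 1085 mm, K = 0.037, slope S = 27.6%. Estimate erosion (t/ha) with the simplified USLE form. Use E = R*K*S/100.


Formula: E = R * K * S / 100  (simplified USLE)
R * K = 1085 * 0.037 = 40.145
E = 40.145 * 27.6 / 100 = 11.08 t/ha

11.08


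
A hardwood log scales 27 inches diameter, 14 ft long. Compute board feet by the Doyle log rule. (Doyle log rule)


Doyle: BF = (D - 4)^2 * L / 16
Adjusted diameter = 27 - 4 = 23 in
(D-4)^2 = 23^2 = 529
BF = 529 * 14 / 16 = 463 BF

463


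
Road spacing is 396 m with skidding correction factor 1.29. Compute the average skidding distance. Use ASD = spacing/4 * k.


Formula: ASD = (spacing / 4) * correction
Uncorrected distance = spacing / 4 = 396 / 4 = 99 m
ASD = 99 * 1.29 = 128 m

128


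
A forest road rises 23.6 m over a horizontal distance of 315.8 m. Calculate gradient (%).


Formula: Gradient = rise / run * 100
Gradient = 23.6 / 315.8 * 100 = 7.5%

7.5


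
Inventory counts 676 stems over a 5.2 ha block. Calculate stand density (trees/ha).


Formula: Stand Density = N_trees / Area_ha
Density = 676 trees / 5.2 ha
Density = 130 trees/ha

130


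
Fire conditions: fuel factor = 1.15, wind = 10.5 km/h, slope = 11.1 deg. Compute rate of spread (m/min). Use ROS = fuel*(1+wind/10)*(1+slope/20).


Formula: ROS = fuel * (1 + wind/10) * (1 + slope/20)
Wind factor = 1 + 10.5/10 = 2.05
Slope factor = 1 + 11.1/20 = 1.555
ROS = 1.15 * 2.05 * 1.555 = 3.67 m/min

3.67


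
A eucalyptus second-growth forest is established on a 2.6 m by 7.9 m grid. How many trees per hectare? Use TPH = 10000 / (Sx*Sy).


Formula: TPH = 10000 m^2/ha / (spacing_x * spacing_y)
Area per tree = 2.6 m * 7.9 m = 20.54 m^2
TPH = 10000 / 20.54 = 487 trees/ha

487


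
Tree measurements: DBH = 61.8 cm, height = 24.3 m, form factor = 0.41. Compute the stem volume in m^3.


Formula: V = pi * (DBH/200)^2 * H * ff
Radius = DBH/200 = 61.8/200 = 0.309 m
Radius^2 = 0.309^2 = 0.095481 m^2
V = pi * 0.095481 * 24.3 * 0.41
V = 2.989 m^3

2.989


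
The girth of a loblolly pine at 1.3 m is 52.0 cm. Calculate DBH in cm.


Formula: DBH = C / pi
DBH = 52.0 / pi
pi = 3.14159...
DBH = 16.6 cm

16.6


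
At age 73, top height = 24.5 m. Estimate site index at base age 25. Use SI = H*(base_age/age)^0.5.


Formula: SI = H_dom * (base_age / age)^0.5
Age ratio = 25 / 73 = 0.34247
sqrt(age_ratio) = 0.58521
SI = 24.5 * 0.58521 = 14.3 m

14.3


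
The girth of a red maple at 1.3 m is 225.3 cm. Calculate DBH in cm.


Formula: DBH = C / pi
DBH = 225.3 / pi
pi = 3.14159...
DBH = 71.7 cm

71.7


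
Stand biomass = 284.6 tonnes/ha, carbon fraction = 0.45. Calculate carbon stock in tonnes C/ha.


Formula: Carbon Stock = Biomass * Carbon Fraction
C = 284.6 t/ha * 0.45
C = 128.1 t C/ha

128.1


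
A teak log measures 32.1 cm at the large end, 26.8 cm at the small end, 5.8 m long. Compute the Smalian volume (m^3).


Smalian: V = (A1 + A2)/2 * L,  A = pi*(D/200)^2
A1 = pi*(32.1/200)^2 = 0.080928 m^2
A2 = pi*(26.8/200)^2 = 0.05641 m^2
V = (0.080928+0.05641)/2*5.8 = 0.3983 m^3

0.3983


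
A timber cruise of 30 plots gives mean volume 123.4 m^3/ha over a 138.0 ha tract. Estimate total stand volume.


Formula: Total Volume = Mean Volume per ha * Total Area
Total Volume = 123.4 m^3/ha * 138.0 ha
Total Volume = 17029 m^3

17029


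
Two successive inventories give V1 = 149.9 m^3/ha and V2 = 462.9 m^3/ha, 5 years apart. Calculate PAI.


Formula: PAI = (V_T2 - V_T1) / (T2 - T1)
Volume increment = 462.9 - 149.9 = 313.0 m^3/ha
PAI = 313.0 / 5 = 62.6 m^3/ha/year

62.6


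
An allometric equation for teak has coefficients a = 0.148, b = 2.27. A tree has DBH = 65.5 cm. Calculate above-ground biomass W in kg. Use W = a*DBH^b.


Formula: W = a * DBH^b  (allometric power law)
DBH^b = 65.5^2.27 = 13269.9031
W = 0.148 * 13269.9031 = 1963.9 kg

1963.9


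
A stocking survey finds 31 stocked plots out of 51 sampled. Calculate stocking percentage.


Formula: Stocking % = stocked plots / total plots * 100
Stocking = 31 / 51 * 100
Stocking = 0.6078 * 100 = 60.8%

60.8


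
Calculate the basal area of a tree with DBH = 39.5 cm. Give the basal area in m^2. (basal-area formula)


Formula: BA = pi * (DBH/2)^2 / 10000  (cm^2 to m^2)
Radius = DBH/2 = 39.5/2 = 19.75 cm
BA = pi * 19.75^2 / 10000
   = 1225.4175 cm^2 / 10000
   = 0.1225 m^2

0.1225


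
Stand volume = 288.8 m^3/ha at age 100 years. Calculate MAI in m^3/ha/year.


Formula: MAI = Total Volume / Stand Age
MAI = 288.8 m^3/ha / 100 years
MAI = 2.89 m^3/ha/year

2.89


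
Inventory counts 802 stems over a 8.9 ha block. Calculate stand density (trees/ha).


Formula: Stand Density = N_trees / Area_ha
Density = 802 trees / 8.9 ha
Density = 90 trees/ha

90


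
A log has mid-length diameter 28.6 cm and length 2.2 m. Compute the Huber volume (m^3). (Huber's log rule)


Huber: V = Am * L,  Am = pi*(Dm/200)^2
Am = pi*(28.6/200)^2 = 0.064242 m^2
V = 0.064242*2.2 = 0.1413 m^3

0.1413


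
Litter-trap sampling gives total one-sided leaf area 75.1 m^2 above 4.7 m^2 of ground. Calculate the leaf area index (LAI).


Formula: LAI = total leaf area / ground area  (dimensionless)
LAI = 75.1 m^2 / 4.7 m^2
LAI = 15.98

15.98


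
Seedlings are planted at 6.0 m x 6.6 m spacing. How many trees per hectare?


Formula: TPH = 10000 m^2/ha / (spacing_x * spacing_y)
Area per tree = 6.0 m * 6.6 m = 39.6 m^2
TPH = 10000 / 39.6 = 253 trees/ha

253


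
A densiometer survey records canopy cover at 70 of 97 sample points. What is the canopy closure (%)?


Formula: Canopy closure = covered points / total points * 100
Closure = 70 / 97 * 100
Closure = 0.7216 * 100 = 72.2%

72.2


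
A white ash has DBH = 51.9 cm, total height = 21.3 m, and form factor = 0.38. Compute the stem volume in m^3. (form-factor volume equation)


Formula: V = pi * (DBH/200)^2 * H * ff
Radius = DBH/200 = 51.9/200 = 0.2595 m
Radius^2 = 0.2595^2 = 0.06734025 m^2
V = pi * 0.06734025 * 21.3 * 0.38
V = 1.712 m^3

1.712


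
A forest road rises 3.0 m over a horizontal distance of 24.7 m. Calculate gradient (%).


Formula: Gradient = rise / run * 100
Gradient = 3.0 / 24.7 * 100 = 12.1%

12.1


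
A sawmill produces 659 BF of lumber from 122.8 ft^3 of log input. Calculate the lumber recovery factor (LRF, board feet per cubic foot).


Formula: LRF = Lumber Output (BF) / Log Input (ft^3)
LRF = 659 BF / 122.8 ft^3
LRF = 5.37 BF/ft^3

5.37


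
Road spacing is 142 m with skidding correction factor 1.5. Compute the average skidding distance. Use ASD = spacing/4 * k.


Formula: ASD = (spacing / 4) * correction
Uncorrected distance = spacing / 4 = 142 / 4 = 35.5 m
ASD = 35.5 * 1.5 = 53 m

53


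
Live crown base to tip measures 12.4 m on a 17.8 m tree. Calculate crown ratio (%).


Formula: Crown Ratio = (Crown Length / Total Height) * 100
CR = (12.4 m / 17.8 m) * 100
CR = 0.6966 * 100 = 69.7%

69.7


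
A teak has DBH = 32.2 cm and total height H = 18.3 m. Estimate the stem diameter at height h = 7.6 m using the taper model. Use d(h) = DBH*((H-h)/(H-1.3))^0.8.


Taper: d(h) = DBH * ((H - h) / (H - 1.3))^0.8
Numerator = H - h = 18.3 - 7.6 = 10.7 m
Denominator = H - 1.3 = 18.3 - 1.3 = 17.0 m
Ratio = 10.7 / 17.0 = 0.62941
d = 32.2 * 0.62941^0.8 = 22.2 cm

22.2


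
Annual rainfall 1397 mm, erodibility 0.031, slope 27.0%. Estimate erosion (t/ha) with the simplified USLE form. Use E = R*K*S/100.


Formula: E = R * K * S / 100  (simplified USLE)
R * K = 1397 * 0.031 = 43.307
E = 43.307 * 27.0 / 100 = 11.69 t/ha

11.69


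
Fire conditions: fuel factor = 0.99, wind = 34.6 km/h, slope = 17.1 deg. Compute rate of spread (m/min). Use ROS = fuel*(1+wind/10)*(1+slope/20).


Formula: ROS = fuel * (1 + wind/10) * (1 + slope/20)
Wind factor = 1 + 34.6/10 = 4.46
Slope factor = 1 + 17.1/20 = 1.855
ROS = 0.99 * 4.46 * 1.855 = 8.19 m/min

8.19


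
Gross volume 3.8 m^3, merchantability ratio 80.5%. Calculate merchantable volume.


Formula: MV = V_total * (merchantable_pct / 100)
Merchantable fraction = 80.5% / 100 = 0.805
MV = 3.8 m^3 * 0.805 = 3.059 m^3

3.059


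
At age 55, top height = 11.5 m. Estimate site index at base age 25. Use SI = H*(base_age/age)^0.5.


Formula: SI = H_dom * (base_age / age)^0.5
Age ratio = 25 / 55 = 0.45455
sqrt(age_ratio) = 0.6742
SI = 11.5 * 0.6742 = 7.8 m

7.8


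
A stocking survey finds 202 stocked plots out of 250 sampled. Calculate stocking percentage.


Formula: Stocking % = stocked plots / total plots * 100
Stocking = 202 / 250 * 100
Stocking = 0.808 * 100 = 80.8%

80.8


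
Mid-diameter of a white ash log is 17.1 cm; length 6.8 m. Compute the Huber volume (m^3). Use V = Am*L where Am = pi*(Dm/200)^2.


Huber: V = Am * L,  Am = pi*(Dm/200)^2
Am = pi*(17.1/200)^2 = 0.022966 m^2
V = 0.022966*6.8 = 0.1562 m^3

0.1562


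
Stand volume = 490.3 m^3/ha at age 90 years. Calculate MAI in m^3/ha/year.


Formula: MAI = Total Volume / Stand Age
MAI = 490.3 m^3/ha / 90 years
MAI = 5.45 m^3/ha/year

5.45


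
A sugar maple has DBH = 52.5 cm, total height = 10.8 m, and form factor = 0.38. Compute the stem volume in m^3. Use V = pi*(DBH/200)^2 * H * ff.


Formula: V = pi * (DBH/200)^2 * H * ff
Radius = DBH/200 = 52.5/200 = 0.2625 m
Radius^2 = 0.2625^2 = 0.06890625 m^2
V = pi * 0.06890625 * 10.8 * 0.38
V = 0.888 m^3

0.888


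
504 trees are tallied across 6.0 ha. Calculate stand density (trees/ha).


Formula: Stand Density = N_trees / Area_ha
Density = 504 trees / 6.0 ha
Density = 84 trees/ha

84


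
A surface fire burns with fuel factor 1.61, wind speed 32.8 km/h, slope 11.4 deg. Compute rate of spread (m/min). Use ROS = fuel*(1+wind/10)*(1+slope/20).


Formula: ROS = fuel * (1 + wind/10) * (1 + slope/20)
Wind factor = 1 + 32.8/10 = 4.28
Slope factor = 1 + 11.4/20 = 1.57
ROS = 1.61 * 4.28 * 1.57 = 10.82 m/min

10.82


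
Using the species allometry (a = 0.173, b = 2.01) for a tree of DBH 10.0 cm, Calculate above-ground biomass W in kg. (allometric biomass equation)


Formula: W = a * DBH^b  (allometric power law)
DBH^b = 10.0^2.01 = 102.3293
W = 0.173 * 102.3293 = 17.7 kg

17.7


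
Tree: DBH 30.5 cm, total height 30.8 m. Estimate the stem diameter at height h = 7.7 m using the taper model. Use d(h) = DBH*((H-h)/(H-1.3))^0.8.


Taper: d(h) = DBH * ((H - h) / (H - 1.3))^0.8
Numerator = H - h = 30.8 - 7.7 = 23.1 m
Denominator = H - 1.3 = 30.8 - 1.3 = 29.5 m
Ratio = 23.1 / 29.5 = 0.78305
d = 30.5 * 0.78305^0.8 = 25.1 cm

25.1


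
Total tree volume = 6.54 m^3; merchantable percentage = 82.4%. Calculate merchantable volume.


Formula: MV = V_total * (merchantable_pct / 100)
Merchantable fraction = 82.4% / 100 = 0.824
MV = 6.54 m^3 * 0.824 = 5.389 m^3

5.389


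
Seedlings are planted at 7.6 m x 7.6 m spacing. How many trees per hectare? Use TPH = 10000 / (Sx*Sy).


Formula: TPH = 10000 m^2/ha / (spacing_x * spacing_y)
Area per tree = 7.6 m * 7.6 m = 57.76 m^2
TPH = 10000 / 57.76 = 173 trees/ha

173


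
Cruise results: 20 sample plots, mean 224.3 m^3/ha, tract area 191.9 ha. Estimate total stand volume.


Formula: Total Volume = Mean Volume per ha * Total Area
Total Volume = 224.3 m^3/ha * 191.9 ha
Total Volume = 43043 m^3

43043


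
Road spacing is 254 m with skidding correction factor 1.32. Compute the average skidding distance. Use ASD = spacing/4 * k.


Formula: ASD = (spacing / 4) * correction
Uncorrected distance = spacing / 4 = 254 / 4 = 63.5 m
ASD = 63.5 * 1.32 = 84 m

84


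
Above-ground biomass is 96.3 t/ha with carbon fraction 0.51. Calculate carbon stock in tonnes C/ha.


Formula: Carbon Stock = Biomass * Carbon Fraction
C = 96.3 t/ha * 0.51
C = 49.1 t C/ha

49.1


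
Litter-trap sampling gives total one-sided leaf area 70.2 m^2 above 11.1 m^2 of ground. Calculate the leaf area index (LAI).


Formula: LAI = total leaf area / ground area  (dimensionless)
LAI = 70.2 m^2 / 11.1 m^2
LAI = 6.32

6.32


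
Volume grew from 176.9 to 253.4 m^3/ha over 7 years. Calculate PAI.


Formula: PAI = (V_T2 - V_T1) / (T2 - T1)
Volume increment = 253.4 - 176.9 = 76.5 m^3/ha
PAI = 76.5 / 7 = 10.93 m^3/ha/year

10.93


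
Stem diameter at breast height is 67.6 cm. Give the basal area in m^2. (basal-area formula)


Formula: BA = pi * (DBH/2)^2 / 10000  (cm^2 to m^2)
Radius = DBH/2 = 67.6/2 = 33.8 cm
BA = pi * 33.8^2 / 10000
   = 3589.0811 cm^2 / 10000
   = 0.3589 m^2

0.3589


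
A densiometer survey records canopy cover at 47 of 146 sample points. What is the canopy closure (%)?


Formula: Canopy closure = covered points / total points * 100
Closure = 47 / 146 * 100
Closure = 0.3219 * 100 = 32.2%

32.2


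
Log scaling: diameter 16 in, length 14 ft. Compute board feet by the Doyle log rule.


Doyle: BF = (D - 4)^2 * L / 16
Adjusted diameter = 16 - 4 = 12 in
(D-4)^2 = 12^2 = 144
BF = 144 * 14 / 16 = 126 BF

126


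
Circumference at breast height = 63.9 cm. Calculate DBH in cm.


Formula: DBH = C / pi
DBH = 63.9 / pi
pi = 3.14159...
DBH = 20.3 cm

20.3


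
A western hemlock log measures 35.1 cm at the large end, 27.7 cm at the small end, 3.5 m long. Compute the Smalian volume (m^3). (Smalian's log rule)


Smalian: V = (A1 + A2)/2 * L,  A = pi*(D/200)^2
A1 = pi*(35.1/200)^2 = 0.096762 m^2
A2 = pi*(27.7/200)^2 = 0.060263 m^2
V = (0.096762+0.060263)/2*3.5 = 0.2748 m^3

0.2748


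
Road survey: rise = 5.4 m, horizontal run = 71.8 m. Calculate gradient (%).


Formula: Gradient = rise / run * 100
Gradient = 5.4 / 71.8 * 100 = 7.5%

7.5


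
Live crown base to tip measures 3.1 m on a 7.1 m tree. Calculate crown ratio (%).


Formula: Crown Ratio = (Crown Length / Total Height) * 100
CR = (3.1 m / 7.1 m) * 100
CR = 0.4366 * 100 = 43.7%

43.7


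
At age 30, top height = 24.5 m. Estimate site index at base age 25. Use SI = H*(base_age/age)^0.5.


Formula: SI = H_dom * (base_age / age)^0.5
Age ratio = 25 / 30 = 0.83333
sqrt(age_ratio) = 0.91287
SI = 24.5 * 0.91287 = 22.4 m

22.4


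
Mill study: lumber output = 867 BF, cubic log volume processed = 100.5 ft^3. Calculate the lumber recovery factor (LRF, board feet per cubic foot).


Formula: LRF = Lumber Output (BF) / Log Input (ft^3)
LRF = 867 BF / 100.5 ft^3
LRF = 8.63 BF/ft^3

8.63


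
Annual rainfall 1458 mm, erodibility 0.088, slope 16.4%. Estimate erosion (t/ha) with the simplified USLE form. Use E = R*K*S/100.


Formula: E = R * K * S / 100  (simplified USLE)
R * K = 1458 * 0.088 = 128.304
E = 128.304 * 16.4 / 100 = 21.04 t/ha

21.04


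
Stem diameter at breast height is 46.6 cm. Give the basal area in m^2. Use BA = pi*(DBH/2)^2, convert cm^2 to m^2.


Formula: BA = pi * (DBH/2)^2 / 10000  (cm^2 to m^2)
Radius = DBH/2 = 46.6/2 = 23.3 cm
BA = pi * 23.3^2 / 10000
   = 1705.5392 cm^2 / 10000
   = 0.1706 m^2

0.1706


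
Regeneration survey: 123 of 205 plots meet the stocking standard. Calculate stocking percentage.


Formula: Stocking % = stocked plots / total plots * 100
Stocking = 123 / 205 * 100
Stocking = 0.6 * 100 = 60.0%

60.0


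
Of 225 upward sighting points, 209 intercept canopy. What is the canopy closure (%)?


Formula: Canopy closure = covered points / total points * 100
Closure = 209 / 225 * 100
Closure = 0.9289 * 100 = 92.9%

92.9


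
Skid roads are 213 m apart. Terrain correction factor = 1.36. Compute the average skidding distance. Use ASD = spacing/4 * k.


Formula: ASD = (spacing / 4) * correction
Uncorrected distance = spacing / 4 = 213 / 4 = 53.25 m
ASD = 53.25 * 1.36 = 72 m

72


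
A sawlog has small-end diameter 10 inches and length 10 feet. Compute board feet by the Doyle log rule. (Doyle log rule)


Doyle: BF = (D - 4)^2 * L / 16
Adjusted diameter = 10 - 4 = 6 in
(D-4)^2 = 6^2 = 36
BF = 36 * 10 / 16 = 23 BF

23


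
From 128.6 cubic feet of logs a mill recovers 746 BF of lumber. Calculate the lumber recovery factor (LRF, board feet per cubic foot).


Formula: LRF = Lumber Output (BF) / Log Input (ft^3)
LRF = 746 BF / 128.6 ft^3
LRF = 5.8 BF/ft^3

5.8


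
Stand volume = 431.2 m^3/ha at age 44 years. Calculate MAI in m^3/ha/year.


Formula: MAI = Total Volume / Stand Age
MAI = 431.2 m^3/ha / 44 years
MAI = 9.8 m^3/ha/year

9.8


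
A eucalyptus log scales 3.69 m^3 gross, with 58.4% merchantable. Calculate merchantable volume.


Formula: MV = V_total * (merchantable_pct / 100)
Merchantable fraction = 58.4% / 100 = 0.584
MV = 3.69 m^3 * 0.584 = 2.155 m^3

2.155


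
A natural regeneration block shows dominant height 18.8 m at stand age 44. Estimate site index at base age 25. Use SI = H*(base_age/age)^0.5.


Formula: SI = H_dom * (base_age / age)^0.5
Age ratio = 25 / 44 = 0.56818
sqrt(age_ratio) = 0.75378
SI = 18.8 * 0.75378 = 14.2 m

14.2


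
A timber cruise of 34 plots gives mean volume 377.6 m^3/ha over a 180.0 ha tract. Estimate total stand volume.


Formula: Total Volume = Mean Volume per ha * Total Area
Total Volume = 377.6 m^3/ha * 180.0 ha
Total Volume = 67968 m^3

67968


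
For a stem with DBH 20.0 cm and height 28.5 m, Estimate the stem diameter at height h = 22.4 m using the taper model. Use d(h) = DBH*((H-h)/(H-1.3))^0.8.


Taper: d(h) = DBH * ((H - h) / (H - 1.3))^0.8
Numerator = H - h = 28.5 - 22.4 = 6.1 m
Denominator = H - 1.3 = 28.5 - 1.3 = 27.2 m
Ratio = 6.1 / 27.2 = 0.22426
d = 20.0 * 0.22426^0.8 = 6.0 cm

6.0


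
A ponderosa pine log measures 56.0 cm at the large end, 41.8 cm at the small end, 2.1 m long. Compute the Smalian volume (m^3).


Smalian: V = (A1 + A2)/2 * L,  A = pi*(D/200)^2
A1 = pi*(56.0/200)^2 = 0.246301 m^2
A2 = pi*(41.8/200)^2 = 0.137228 m^2
V = (0.246301+0.137228)/2*2.1 = 0.4027 m^3

0.4027


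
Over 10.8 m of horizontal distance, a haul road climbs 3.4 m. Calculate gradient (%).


Formula: Gradient = rise / run * 100
Gradient = 3.4 / 10.8 * 100 = 31.5%

31.5


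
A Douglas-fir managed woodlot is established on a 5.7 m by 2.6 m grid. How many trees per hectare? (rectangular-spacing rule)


Formula: TPH = 10000 m^2/ha / (spacing_x * spacing_y)
Area per tree = 5.7 m * 2.6 m = 14.82 m^2
TPH = 10000 / 14.82 = 675 trees/ha

675


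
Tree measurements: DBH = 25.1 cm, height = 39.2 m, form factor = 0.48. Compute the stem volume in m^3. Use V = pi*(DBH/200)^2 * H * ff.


Formula: V = pi * (DBH/200)^2 * H * ff
Radius = DBH/200 = 25.1/200 = 0.1255 m
Radius^2 = 0.1255^2 = 0.01575025 m^2
V = pi * 0.01575025 * 39.2 * 0.48
V = 0.931 m^3

0.931


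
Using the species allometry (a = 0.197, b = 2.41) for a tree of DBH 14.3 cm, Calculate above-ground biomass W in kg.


Formula: W = a * DBH^b  (allometric power law)
DBH^b = 14.3^2.41 = 608.6391
W = 0.197 * 608.6391 = 119.9 kg

119.9


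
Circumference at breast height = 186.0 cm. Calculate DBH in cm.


Formula: DBH = C / pi
DBH = 186.0 / pi
pi = 3.14159...
DBH = 59.2 cm

59.2


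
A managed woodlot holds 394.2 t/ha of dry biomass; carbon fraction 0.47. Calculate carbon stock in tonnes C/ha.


Formula: Carbon Stock = Biomass * Carbon Fraction
C = 394.2 t/ha * 0.47
C = 185.3 t C/ha

185.3


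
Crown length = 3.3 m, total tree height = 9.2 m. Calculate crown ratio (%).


Formula: Crown Ratio = (Crown Length / Total Height) * 100
CR = (3.3 m / 9.2 m) * 100
CR = 0.3587 * 100 = 35.9%

35.9


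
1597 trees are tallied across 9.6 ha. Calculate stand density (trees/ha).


Formula: Stand Density = N_trees / Area_ha
Density = 1597 trees / 9.6 ha
Density = 166 trees/ha

166


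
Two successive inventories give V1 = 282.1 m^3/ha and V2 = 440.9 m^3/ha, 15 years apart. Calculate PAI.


Formula: PAI = (V_T2 - V_T1) / (T2 - T1)
Volume increment = 440.9 - 282.1 = 158.8 m^3/ha
PAI = 158.8 / 15 = 10.59 m^3/ha/year

10.59


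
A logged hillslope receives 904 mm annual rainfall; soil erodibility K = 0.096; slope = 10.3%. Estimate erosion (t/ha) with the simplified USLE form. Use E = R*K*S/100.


Formula: E = R * K * S / 100  (simplified USLE)
R * K = 904 * 0.096 = 86.784
E = 86.784 * 10.3 / 100 = 8.94 t/ha

8.94


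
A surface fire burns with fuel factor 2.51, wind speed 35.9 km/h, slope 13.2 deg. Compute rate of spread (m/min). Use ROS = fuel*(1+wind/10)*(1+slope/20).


Formula: ROS = fuel * (1 + wind/10) * (1 + slope/20)
Wind factor = 1 + 35.9/10 = 4.59
Slope factor = 1 + 13.2/20 = 1.66
ROS = 2.51 * 4.59 * 1.66 = 19.12 m/min

19.12


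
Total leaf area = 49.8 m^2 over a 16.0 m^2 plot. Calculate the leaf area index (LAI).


Formula: LAI = total leaf area / ground area  (dimensionless)
LAI = 49.8 m^2 / 16.0 m^2
LAI = 3.11

3.11


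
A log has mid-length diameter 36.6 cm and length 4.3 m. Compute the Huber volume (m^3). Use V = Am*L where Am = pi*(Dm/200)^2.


Huber: V = Am * L,  Am = pi*(Dm/200)^2
Am = pi*(36.6/200)^2 = 0.105209 m^2
V = 0.105209*4.3 = 0.4524 m^3

0.4524


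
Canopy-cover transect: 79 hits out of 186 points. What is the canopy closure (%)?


Formula: Canopy closure = covered points / total points * 100
Closure = 79 / 186 * 100
Closure = 0.4247 * 100 = 42.5%

42.5


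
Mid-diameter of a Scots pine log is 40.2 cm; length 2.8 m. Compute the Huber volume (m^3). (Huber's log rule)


Huber: V = Am * L,  Am = pi*(Dm/200)^2
Am = pi*(40.2/200)^2 = 0.126923 m^2
V = 0.126923*2.8 = 0.3554 m^3

0.3554


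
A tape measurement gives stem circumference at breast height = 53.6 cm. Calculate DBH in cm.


Formula: DBH = C / pi
DBH = 53.6 / pi
pi = 3.14159...
DBH = 17.1 cm

17.1


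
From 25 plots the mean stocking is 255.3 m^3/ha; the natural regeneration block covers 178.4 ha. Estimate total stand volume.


Formula: Total Volume = Mean Volume per ha * Total Area
Total Volume = 255.3 m^3/ha * 178.4 ha
Total Volume = 45546 m^3

45546


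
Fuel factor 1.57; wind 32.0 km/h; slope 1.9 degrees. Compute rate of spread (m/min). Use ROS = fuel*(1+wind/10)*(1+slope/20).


Formula: ROS = fuel * (1 + wind/10) * (1 + slope/20)
Wind factor = 1 + 32.0/10 = 4.2
Slope factor = 1 + 1.9/20 = 1.095
ROS = 1.57 * 4.2 * 1.095 = 7.22 m/min

7.22


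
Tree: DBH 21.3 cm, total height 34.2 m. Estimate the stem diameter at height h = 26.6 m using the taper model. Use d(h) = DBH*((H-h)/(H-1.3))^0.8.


Taper: d(h) = DBH * ((H - h) / (H - 1.3))^0.8
Numerator = H - h = 34.2 - 26.6 = 7.6 m
Denominator = H - 1.3 = 34.2 - 1.3 = 32.9 m
Ratio = 7.6 / 32.9 = 0.231
d = 21.3 * 0.231^0.8 = 6.6 cm

6.6


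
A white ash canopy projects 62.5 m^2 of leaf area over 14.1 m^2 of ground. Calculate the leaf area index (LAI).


Formula: LAI = total leaf area / ground area  (dimensionless)
LAI = 62.5 m^2 / 14.1 m^2
LAI = 4.43

4.43


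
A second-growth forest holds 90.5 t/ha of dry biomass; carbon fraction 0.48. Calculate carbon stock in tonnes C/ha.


Formula: Carbon Stock = Biomass * Carbon Fraction
C = 90.5 t/ha * 0.48
C = 43.4 t C/ha

43.4


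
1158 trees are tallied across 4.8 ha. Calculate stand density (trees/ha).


Formula: Stand Density = N_trees / Area_ha
Density = 1158 trees / 4.8 ha
Density = 241 trees/ha

241


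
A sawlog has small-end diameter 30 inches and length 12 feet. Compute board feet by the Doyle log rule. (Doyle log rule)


Doyle: BF = (D - 4)^2 * L / 16
Adjusted diameter = 30 - 4 = 26 in
(D-4)^2 = 26^2 = 676
BF = 676 * 12 / 16 = 507 BF

507


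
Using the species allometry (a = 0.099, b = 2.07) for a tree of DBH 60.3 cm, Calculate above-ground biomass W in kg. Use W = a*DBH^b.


Formula: W = a * DBH^b  (allometric power law)
DBH^b = 60.3^2.07 = 4844.5879
W = 0.099 * 4844.5879 = 479.6 kg

479.6


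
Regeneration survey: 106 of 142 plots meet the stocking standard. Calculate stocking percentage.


Formula: Stocking % = stocked plots / total plots * 100
Stocking = 106 / 142 * 100
Stocking = 0.7465 * 100 = 74.6%

74.6


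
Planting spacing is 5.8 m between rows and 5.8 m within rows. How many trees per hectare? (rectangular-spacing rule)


Formula: TPH = 10000 m^2/ha / (spacing_x * spacing_y)
Area per tree = 5.8 m * 5.8 m = 33.64 m^2
TPH = 10000 / 33.64 = 297 trees/ha

297


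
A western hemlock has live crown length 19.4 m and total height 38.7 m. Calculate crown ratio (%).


Formula: Crown Ratio = (Crown Length / Total Height) * 100
CR = (19.4 m / 38.7 m) * 100
CR = 0.5013 * 100 = 50.1%

50.1


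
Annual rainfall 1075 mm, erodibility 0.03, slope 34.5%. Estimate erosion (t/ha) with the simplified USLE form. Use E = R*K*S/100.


Formula: E = R * K * S / 100  (simplified USLE)
R * K = 1075 * 0.03 = 32.25
E = 32.25 * 34.5 / 100 = 11.13 t/ha

11.13


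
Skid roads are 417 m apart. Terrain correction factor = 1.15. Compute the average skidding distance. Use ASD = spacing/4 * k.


Formula: ASD = (spacing / 4) * correction
Uncorrected distance = spacing / 4 = 417 / 4 = 104.25 m
ASD = 104.25 * 1.15 = 120 m

120


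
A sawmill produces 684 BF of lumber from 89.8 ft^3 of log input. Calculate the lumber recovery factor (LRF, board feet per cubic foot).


Formula: LRF = Lumber Output (BF) / Log Input (ft^3)
LRF = 684 BF / 89.8 ft^3
LRF = 7.62 BF/ft^3

7.62


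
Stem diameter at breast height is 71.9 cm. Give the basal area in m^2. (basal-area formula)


Formula: BA = pi * (DBH/2)^2 / 10000  (cm^2 to m^2)
Radius = DBH/2 = 71.9/2 = 35.95 cm
BA = pi * 35.95^2 / 10000
   = 4060.2022 cm^2 / 10000
   = 0.406 m^2

0.406


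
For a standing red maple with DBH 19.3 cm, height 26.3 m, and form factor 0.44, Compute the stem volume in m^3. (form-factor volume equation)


Formula: V = pi * (DBH/200)^2 * H * ff
Radius = DBH/200 = 19.3/200 = 0.0965 m
Radius^2 = 0.0965^2 = 0.00931225 m^2
V = pi * 0.00931225 * 26.3 * 0.44
V = 0.339 m^3

0.339


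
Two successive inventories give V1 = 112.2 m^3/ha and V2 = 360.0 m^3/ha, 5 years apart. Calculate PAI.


Formula: PAI = (V_T2 - V_T1) / (T2 - T1)
Volume increment = 360.0 - 112.2 = 247.8 m^3/ha
PAI = 247.8 / 5 = 49.56 m^3/ha/year

49.56


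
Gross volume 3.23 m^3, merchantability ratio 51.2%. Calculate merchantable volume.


Formula: MV = V_total * (merchantable_pct / 100)
Merchantable fraction = 51.2% / 100 = 0.512
MV = 3.23 m^3 * 0.512 = 1.654 m^3

1.654


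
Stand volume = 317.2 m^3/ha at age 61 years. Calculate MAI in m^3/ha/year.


Formula: MAI = Total Volume / Stand Age
MAI = 317.2 m^3/ha / 61 years
MAI = 5.2 m^3/ha/year

5.2


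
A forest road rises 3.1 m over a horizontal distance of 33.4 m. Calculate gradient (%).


Formula: Gradient = rise / run * 100
Gradient = 3.1 / 33.4 * 100 = 9.3%

9.3


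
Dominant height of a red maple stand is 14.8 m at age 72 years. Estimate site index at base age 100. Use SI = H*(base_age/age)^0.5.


Formula: SI = H_dom * (base_age / age)^0.5
Age ratio = 100 / 72 = 1.38889
sqrt(age_ratio) = 1.17851
SI = 14.8 * 1.17851 = 17.4 m

17.4


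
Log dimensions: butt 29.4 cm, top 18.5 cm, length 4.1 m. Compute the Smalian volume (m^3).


Smalian: V = (A1 + A2)/2 * L,  A = pi*(D/200)^2
A1 = pi*(29.4/200)^2 = 0.067887 m^2
A2 = pi*(18.5/200)^2 = 0.02688 m^2
V = (0.067887+0.02688)/2*4.1 = 0.1943 m^3

0.1943


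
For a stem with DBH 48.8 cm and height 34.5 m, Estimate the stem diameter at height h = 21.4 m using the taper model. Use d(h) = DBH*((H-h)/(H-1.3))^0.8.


Taper: d(h) = DBH * ((H - h) / (H - 1.3))^0.8
Numerator = H - h = 34.5 - 21.4 = 13.1 m
Denominator = H - 1.3 = 34.5 - 1.3 = 33.2 m
Ratio = 13.1 / 33.2 = 0.39458
d = 48.8 * 0.39458^0.8 = 23.2 cm

23.2


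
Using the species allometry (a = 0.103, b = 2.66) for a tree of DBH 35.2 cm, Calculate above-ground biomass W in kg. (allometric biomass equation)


Formula: W = a * DBH^b  (allometric power law)
DBH^b = 35.2^2.66 = 12995.8139
W = 0.103 * 12995.8139 = 1338.6 kg

1338.6


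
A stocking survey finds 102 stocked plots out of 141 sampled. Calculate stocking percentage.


Formula: Stocking % = stocked plots / total plots * 100
Stocking = 102 / 141 * 100
Stocking = 0.7234 * 100 = 72.3%

72.3


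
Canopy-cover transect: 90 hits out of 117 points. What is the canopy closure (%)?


Formula: Canopy closure = covered points / total points * 100
Closure = 90 / 117 * 100
Closure = 0.7692 * 100 = 76.9%

76.9


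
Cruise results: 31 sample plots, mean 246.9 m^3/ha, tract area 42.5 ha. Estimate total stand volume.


Formula: Total Volume = Mean Volume per ha * Total Area
Total Volume = 246.9 m^3/ha * 42.5 ha
Total Volume = 10493 m^3

10493


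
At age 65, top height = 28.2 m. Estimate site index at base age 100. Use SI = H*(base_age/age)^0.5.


Formula: SI = H_dom * (base_age / age)^0.5
Age ratio = 100 / 65 = 1.53846
sqrt(age_ratio) = 1.24035
SI = 28.2 * 1.24035 = 35.0 m

35.0


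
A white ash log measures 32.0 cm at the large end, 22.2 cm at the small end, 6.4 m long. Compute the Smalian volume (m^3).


Smalian: V = (A1 + A2)/2 * L,  A = pi*(D/200)^2
A1 = pi*(32.0/200)^2 = 0.080425 m^2
A2 = pi*(22.2/200)^2 = 0.038708 m^2
V = (0.080425+0.038708)/2*6.4 = 0.3812 m^3

0.3812


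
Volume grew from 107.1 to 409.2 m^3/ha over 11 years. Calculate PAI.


Formula: PAI = (V_T2 - V_T1) / (T2 - T1)
Volume increment = 409.2 - 107.1 = 302.1 m^3/ha
PAI = 302.1 / 11 = 27.46 m^3/ha/year

27.46


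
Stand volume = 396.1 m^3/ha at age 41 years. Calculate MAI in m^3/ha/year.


Formula: MAI = Total Volume / Stand Age
MAI = 396.1 m^3/ha / 41 years
MAI = 9.66 m^3/ha/year

9.66
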